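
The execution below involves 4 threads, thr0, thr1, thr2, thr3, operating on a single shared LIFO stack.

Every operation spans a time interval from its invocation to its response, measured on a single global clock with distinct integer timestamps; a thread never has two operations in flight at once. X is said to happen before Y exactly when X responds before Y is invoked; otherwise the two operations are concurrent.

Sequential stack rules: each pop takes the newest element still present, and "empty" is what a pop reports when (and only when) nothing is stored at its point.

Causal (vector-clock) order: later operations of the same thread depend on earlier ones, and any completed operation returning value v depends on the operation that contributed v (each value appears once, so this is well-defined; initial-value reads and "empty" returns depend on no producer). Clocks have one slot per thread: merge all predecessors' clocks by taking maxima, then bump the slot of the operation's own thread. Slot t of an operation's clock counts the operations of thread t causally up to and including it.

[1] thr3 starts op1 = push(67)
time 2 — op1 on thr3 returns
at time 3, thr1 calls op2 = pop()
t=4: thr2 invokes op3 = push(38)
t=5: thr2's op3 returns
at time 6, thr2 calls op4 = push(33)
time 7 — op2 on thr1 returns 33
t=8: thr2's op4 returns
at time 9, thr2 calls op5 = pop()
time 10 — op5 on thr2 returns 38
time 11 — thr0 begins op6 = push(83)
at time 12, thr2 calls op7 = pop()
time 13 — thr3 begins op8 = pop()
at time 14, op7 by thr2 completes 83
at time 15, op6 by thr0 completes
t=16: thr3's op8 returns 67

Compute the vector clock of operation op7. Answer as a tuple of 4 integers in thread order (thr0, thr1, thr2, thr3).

op1, invoked 1, has no incoming edges; only thr3's bump applies → (0, 0, 0, 1)
op3, invoked 4, has no incoming edges; only thr2's bump applies → (0, 0, 1, 0)
op6, invoked 11, has no incoming edges; only thr0's bump applies → (1, 0, 0, 0)
merge at op8 (invoked 13): VC(op1)=(0, 0, 0, 1), own-thread bump on thr3 → (0, 0, 0, 2)
merge at op4 (invoked 6): VC(op3)=(0, 0, 1, 0), own-thread bump on thr2 → (0, 0, 2, 0)
merge at op5 (invoked 9): VC(op3)=(0, 0, 1, 0), VC(op4)=(0, 0, 2, 0), own-thread bump on thr2 → (0, 0, 3, 0)
merge at op2 (invoked 3): VC(op4)=(0, 0, 2, 0), own-thread bump on thr1 → (0, 1, 2, 0)
merge at op7 (invoked 12): VC(op5)=(0, 0, 3, 0), VC(op6)=(1, 0, 0, 0), own-thread bump on thr2 → (1, 0, 4, 0)
target: VC(op7) = (1, 0, 4, 0)

(1, 0, 4, 0)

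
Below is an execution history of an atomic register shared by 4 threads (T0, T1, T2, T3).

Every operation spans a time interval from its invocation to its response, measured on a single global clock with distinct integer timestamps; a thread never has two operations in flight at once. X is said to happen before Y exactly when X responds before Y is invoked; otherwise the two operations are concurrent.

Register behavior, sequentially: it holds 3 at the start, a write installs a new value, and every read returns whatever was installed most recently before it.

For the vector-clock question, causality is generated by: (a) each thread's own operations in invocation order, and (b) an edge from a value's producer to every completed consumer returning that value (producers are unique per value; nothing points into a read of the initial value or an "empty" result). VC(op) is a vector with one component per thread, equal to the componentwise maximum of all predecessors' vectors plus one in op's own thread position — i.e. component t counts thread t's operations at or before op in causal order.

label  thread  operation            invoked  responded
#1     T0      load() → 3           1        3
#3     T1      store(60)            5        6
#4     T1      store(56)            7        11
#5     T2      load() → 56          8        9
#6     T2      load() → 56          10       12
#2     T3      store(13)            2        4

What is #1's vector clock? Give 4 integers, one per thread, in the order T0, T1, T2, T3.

no predecessors for #2 (invoked 2): T3 increments from zero → (0, 0, 0, 1)
no predecessors for #3 (invoked 5): T1 increments from zero → (0, 1, 0, 0)
no predecessors for #1 (invoked 1): T0 increments from zero → (1, 0, 0, 0)
VC(#4, invoked at 7): max of VC(#3)=(0, 1, 0, 0), then +1 on thread T1 → (0, 2, 0, 0)
VC(#5, invoked at 8): max of VC(#4)=(0, 2, 0, 0), then +1 on thread T2 → (0, 2, 1, 0)
VC(#6, invoked at 10): max of VC(#4)=(0, 2, 0, 0), VC(#5)=(0, 2, 1, 0), then +1 on thread T2 → (0, 2, 2, 0)
target: VC(#1) = (1, 0, 0, 0)

(1, 0, 0, 0)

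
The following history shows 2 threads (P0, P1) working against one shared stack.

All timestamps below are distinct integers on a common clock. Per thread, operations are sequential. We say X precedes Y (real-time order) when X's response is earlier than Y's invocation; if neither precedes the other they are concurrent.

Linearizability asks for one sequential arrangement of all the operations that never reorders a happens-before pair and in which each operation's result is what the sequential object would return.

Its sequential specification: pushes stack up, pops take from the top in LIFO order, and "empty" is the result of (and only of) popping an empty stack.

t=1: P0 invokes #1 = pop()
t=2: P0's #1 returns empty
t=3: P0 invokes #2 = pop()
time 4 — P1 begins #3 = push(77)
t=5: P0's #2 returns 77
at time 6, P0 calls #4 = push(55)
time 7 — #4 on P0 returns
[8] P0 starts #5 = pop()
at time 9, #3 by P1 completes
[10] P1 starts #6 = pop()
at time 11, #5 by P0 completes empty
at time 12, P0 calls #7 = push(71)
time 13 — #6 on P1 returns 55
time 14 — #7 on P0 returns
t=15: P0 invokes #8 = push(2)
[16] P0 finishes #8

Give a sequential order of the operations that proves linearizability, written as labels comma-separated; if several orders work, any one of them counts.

#1, #3, #2, #4, #6, #5, #7, #8

1. #1 pop() → empty, leaving stack <>
2. #3 push(77), leaving stack <77>
3. #2 pop() → 77, leaving stack <>
4. #4 push(55), leaving stack <55>
5. #6 pop() → 55, leaving stack <>
6. #5 pop() → empty, leaving stack <>
7. #7 push(71), leaving stack <71>
8. #8 push(2), leaving stack <71,2>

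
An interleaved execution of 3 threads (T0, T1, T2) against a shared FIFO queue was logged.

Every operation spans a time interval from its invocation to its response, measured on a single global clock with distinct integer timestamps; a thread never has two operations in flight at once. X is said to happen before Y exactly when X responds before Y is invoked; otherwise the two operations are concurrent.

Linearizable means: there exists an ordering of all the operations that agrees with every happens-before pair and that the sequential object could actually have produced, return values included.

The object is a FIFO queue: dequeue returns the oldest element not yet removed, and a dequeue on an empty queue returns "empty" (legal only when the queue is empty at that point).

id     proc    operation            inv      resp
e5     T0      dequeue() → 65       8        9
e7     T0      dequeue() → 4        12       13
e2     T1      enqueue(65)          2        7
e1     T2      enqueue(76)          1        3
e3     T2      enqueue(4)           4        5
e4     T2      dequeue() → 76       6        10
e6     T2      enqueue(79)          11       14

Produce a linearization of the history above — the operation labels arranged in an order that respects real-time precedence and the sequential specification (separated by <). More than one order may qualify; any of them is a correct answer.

step 1: e1 enqueue(76) — queue <76>
step 2: e2 enqueue(65) — queue <76,65>
step 3: e3 enqueue(4) — queue <76,65,4>
step 4: e4 dequeue() → 76 — queue <65,4>
step 5: e5 dequeue() → 65 — queue <4>
step 6: e6 enqueue(79) — queue <4,79>
step 7: e7 dequeue() → 4 — queue <79>

e1 < e2 < e3 < e4 < e5 < e6 < e7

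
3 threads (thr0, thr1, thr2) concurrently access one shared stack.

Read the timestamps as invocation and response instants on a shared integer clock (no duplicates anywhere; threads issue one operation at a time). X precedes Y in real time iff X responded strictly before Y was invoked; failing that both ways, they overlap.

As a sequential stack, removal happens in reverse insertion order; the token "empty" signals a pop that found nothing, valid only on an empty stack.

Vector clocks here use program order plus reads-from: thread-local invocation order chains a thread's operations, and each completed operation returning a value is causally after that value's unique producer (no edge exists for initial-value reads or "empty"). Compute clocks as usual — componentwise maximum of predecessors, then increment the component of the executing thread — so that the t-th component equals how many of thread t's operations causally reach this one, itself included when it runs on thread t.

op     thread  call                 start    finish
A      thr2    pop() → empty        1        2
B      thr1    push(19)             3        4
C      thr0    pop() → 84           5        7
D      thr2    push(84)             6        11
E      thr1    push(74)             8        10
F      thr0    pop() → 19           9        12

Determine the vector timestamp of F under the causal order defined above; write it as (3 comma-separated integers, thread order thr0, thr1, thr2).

(2, 1, 2)

A, invoked 1, has no incoming edges; only thr2's bump applies → (0, 0, 1)
B, invoked 3, has no incoming edges; only thr1's bump applies → (0, 1, 0)
D, invoked 6, takes VC(A)=(0, 0, 1) under max, adds 1 for thr2 → (0, 0, 2)
E, invoked 8, takes VC(B)=(0, 1, 0) under max, adds 1 for thr1 → (0, 2, 0)
C, invoked 5, takes VC(D)=(0, 0, 2) under max, adds 1 for thr0 → (1, 0, 2)
F, invoked 9, takes VC(B)=(0, 1, 0), VC(C)=(1, 0, 2) under max, adds 1 for thr0 → (2, 1, 2)
target: VC(F) = (2, 1, 2)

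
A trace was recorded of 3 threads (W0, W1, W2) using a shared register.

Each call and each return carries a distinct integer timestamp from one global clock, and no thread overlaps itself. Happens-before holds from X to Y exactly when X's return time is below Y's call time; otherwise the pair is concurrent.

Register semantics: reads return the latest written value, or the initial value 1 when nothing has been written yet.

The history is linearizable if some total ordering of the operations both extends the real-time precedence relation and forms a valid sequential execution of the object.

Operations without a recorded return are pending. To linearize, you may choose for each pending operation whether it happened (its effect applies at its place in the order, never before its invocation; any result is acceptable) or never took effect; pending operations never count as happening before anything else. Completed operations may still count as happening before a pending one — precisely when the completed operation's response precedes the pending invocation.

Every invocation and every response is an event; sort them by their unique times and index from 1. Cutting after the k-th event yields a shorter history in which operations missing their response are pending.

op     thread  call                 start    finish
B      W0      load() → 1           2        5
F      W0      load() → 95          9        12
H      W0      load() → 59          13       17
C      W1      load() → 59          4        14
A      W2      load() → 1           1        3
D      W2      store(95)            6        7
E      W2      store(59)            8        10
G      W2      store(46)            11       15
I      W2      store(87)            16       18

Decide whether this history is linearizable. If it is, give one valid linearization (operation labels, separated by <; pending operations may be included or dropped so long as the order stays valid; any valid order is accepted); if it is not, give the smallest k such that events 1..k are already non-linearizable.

after step 1 (A load() → 1): value 1
after step 2 (B load() → 1): value 1
after step 3 (D store(95)): value 95
after step 4 (F load() → 95): value 95
after step 5 (E store(59)): value 59
after step 6 (C load() → 59): value 59
after step 7 (H load() → 59): value 59
after step 8 (G store(46)): value 46
after step 9 (I store(87)): value 87

linearizable — witness: A < B < D < F < E < C < H < G < I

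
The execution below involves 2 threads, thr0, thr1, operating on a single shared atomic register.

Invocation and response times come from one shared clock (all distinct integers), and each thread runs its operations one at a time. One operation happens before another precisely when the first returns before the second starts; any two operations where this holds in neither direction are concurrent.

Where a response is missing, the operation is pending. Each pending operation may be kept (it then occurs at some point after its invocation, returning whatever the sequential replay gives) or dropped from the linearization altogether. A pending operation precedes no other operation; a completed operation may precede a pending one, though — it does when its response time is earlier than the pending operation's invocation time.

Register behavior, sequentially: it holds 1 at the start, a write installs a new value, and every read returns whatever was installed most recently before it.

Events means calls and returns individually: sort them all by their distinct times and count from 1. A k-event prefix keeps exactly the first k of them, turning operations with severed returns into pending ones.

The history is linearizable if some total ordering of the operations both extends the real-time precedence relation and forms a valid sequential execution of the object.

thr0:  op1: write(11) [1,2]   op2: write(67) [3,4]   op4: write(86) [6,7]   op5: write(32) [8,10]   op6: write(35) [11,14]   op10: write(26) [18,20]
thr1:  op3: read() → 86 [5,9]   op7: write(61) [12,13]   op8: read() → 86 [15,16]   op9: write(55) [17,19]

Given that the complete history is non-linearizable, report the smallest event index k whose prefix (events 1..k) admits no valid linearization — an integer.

events 1..15 are linearizable, e.g. via op1, op2, op4, op3, op5, op6, op7:
after step 1 (op1 write(11)): value 11
after step 2 (op2 write(67)): value 67
after step 3 (op4 write(86)): value 86
after step 4 (op3 read() → 86): value 86
after step 5 (op5 write(32)): value 32
after step 6 (op6 write(35)): value 35
after step 7 (op7 write(61)): value 61
include event 16 — op8 responding at 16 — and every candidate order breaks
take op1, op2, op3, op4, op5, op6, op7, op8: step 3 already fails, because op3 read() → 86 cannot occur there
take op1, op2, op3, op4, op5, op7, op6, op8: step 3 already fails, because op3 read() → 86 cannot occur there

16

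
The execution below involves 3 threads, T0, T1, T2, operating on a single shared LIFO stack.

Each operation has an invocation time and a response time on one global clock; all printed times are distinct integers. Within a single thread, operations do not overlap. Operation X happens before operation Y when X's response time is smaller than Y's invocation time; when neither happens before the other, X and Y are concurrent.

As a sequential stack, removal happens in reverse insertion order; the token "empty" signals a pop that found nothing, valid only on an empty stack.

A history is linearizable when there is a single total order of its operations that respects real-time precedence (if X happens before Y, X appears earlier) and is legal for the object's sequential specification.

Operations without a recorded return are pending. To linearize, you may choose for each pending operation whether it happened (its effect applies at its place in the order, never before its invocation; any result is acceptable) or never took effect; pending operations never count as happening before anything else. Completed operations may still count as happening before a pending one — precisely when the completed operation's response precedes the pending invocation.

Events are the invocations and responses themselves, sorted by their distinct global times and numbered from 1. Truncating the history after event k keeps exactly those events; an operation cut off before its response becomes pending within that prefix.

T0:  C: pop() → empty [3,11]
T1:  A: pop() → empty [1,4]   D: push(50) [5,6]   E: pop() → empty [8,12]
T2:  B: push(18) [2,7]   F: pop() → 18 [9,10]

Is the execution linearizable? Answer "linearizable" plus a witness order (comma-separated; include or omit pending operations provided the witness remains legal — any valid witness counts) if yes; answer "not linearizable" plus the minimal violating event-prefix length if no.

already the first 12 events (up to E's response at time 12) admit no linearization; the first 11 still do
36 orders of the 6 completed LIFO stack ops respect real time; none is legal
one such order, A, B, C, D, E, F, breaks at step 3 where C pop() → empty is illegal
one such order, A, B, C, D, F, E, breaks at step 3 where C pop() → empty is illegal

not linearizable — minimal violating prefix: 12 events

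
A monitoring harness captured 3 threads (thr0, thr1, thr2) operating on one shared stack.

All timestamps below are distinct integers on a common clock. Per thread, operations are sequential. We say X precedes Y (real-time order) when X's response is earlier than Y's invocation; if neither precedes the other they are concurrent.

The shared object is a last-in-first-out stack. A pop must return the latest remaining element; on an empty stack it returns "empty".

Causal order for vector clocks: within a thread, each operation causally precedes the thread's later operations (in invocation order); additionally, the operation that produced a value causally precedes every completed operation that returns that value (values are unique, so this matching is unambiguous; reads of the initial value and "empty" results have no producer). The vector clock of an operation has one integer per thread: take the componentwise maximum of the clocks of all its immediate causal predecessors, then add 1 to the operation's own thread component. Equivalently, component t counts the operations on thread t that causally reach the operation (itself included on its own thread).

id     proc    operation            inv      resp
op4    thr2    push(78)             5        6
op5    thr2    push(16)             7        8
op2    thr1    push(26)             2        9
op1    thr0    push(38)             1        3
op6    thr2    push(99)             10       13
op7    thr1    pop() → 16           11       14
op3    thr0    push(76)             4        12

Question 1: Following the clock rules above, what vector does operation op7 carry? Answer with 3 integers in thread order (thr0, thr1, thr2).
(0, 2, 2)

no predecessors for op4 (invoked 5): thr2 increments from zero → (0, 0, 1)
no predecessors for op2 (invoked 2): thr1 increments from zero → (0, 1, 0)
no predecessors for op1 (invoked 1): thr0 increments from zero → (1, 0, 0)
op5 (invocation 7): componentwise max over VC(op4)=(0, 0, 1), +1 at thr2, giving (0, 0, 2)
op3 (invocation 4): componentwise max over VC(op1)=(1, 0, 0), +1 at thr0, giving (2, 0, 0)
op6 (invocation 10): componentwise max over VC(op5)=(0, 0, 2), +1 at thr2, giving (0, 0, 3)
op7 (invocation 11): componentwise max over VC(op2)=(0, 1, 0), VC(op5)=(0, 0, 2), +1 at thr1, giving (0, 2, 2)
target: VC(op7) = (0, 2, 2)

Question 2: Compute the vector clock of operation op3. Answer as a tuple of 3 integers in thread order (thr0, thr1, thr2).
(2, 0, 0)

op4 (invocation 5): nothing precedes it; thr2's component alone gives (0, 0, 1)
op2 (invocation 2): nothing precedes it; thr1's component alone gives (0, 1, 0)
op1 (invocation 1): nothing precedes it; thr0's component alone gives (1, 0, 0)
op5, invoked 7, takes VC(op4)=(0, 0, 1) under max, adds 1 for thr2 → (0, 0, 2)
op3, invoked 4, takes VC(op1)=(1, 0, 0) under max, adds 1 for thr0 → (2, 0, 0)
op6, invoked 10, takes VC(op5)=(0, 0, 2) under max, adds 1 for thr2 → (0, 0, 3)
op7, invoked 11, takes VC(op2)=(0, 1, 0), VC(op5)=(0, 0, 2) under max, adds 1 for thr1 → (0, 2, 2)
target: VC(op3) = (2, 0, 0)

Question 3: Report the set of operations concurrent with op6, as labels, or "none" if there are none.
op3, op7

op6 runs from 10 to 13; window-overlapping ops are concurrent
op1 [1,3]: before
op2 [2,9]: before
op3 [4,12]: concurrent
op4 [5,6]: before
op5 [7,8]: before
op7 [11,14]: concurrent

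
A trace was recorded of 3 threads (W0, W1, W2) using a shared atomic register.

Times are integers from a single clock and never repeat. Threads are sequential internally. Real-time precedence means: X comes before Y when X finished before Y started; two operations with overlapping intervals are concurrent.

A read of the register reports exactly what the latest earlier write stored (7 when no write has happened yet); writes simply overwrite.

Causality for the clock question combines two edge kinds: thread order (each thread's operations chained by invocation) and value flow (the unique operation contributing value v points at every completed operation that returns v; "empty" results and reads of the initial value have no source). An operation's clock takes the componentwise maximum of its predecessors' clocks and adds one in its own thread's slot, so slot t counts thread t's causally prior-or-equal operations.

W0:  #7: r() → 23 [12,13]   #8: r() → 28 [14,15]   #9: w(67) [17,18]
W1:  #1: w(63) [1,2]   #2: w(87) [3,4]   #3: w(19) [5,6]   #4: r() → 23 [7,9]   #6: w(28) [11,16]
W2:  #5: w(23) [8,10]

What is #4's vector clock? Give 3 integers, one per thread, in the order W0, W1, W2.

(0, 4, 1)

VC(#5, invoked at 8): no causal predecessors; +1 on W2 → (0, 0, 1)
VC(#1, invoked at 1): no causal predecessors; +1 on W1 → (0, 1, 0)
invoked at 3, #2 merges VC(#1)=(0, 1, 0) and bumps W1's slot → (0, 2, 0)
invoked at 12, #7 merges VC(#5)=(0, 0, 1) and bumps W0's slot → (1, 0, 1)
invoked at 5, #3 merges VC(#2)=(0, 2, 0) and bumps W1's slot → (0, 3, 0)
invoked at 7, #4 merges VC(#3)=(0, 3, 0), VC(#5)=(0, 0, 1) and bumps W1's slot → (0, 4, 1)
invoked at 11, #6 merges VC(#4)=(0, 4, 1) and bumps W1's slot → (0, 5, 1)
invoked at 14, #8 merges VC(#6)=(0, 5, 1), VC(#7)=(1, 0, 1) and bumps W0's slot → (2, 5, 1)
invoked at 17, #9 merges VC(#8)=(2, 5, 1) and bumps W0's slot → (3, 5, 1)
target: VC(#4) = (0, 4, 1)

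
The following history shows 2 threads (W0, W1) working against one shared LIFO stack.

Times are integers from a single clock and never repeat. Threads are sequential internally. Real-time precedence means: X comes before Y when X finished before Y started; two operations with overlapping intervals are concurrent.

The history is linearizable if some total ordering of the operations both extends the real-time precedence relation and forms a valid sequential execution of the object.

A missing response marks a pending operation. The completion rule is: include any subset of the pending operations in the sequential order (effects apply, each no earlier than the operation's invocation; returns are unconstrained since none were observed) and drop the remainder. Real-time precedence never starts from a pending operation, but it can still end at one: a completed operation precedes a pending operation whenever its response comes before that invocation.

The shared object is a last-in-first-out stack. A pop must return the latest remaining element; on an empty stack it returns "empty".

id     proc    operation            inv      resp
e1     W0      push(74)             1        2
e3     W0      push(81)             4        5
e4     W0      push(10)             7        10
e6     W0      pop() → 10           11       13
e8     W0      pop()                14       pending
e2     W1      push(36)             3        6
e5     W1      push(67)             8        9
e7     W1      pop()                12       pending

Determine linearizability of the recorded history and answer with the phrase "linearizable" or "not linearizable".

a witness: e1, e2, e3, e4, e5, e7, e6
after step 1 (e1 push(74)): stack <74>
after step 2 (e2 push(36)): stack <74,36>
after step 3 (e3 push(81)): stack <74,36,81>
after step 4 (e4 push(10)): stack <74,36,81,10>
after step 5 (e5 push(67)): stack <74,36,81,10,67>
after step 6 (e7 pop() (pending, included)): stack <74,36,81,10>
after step 7 (e6 pop() → 10): stack <74,36,81>

linearizable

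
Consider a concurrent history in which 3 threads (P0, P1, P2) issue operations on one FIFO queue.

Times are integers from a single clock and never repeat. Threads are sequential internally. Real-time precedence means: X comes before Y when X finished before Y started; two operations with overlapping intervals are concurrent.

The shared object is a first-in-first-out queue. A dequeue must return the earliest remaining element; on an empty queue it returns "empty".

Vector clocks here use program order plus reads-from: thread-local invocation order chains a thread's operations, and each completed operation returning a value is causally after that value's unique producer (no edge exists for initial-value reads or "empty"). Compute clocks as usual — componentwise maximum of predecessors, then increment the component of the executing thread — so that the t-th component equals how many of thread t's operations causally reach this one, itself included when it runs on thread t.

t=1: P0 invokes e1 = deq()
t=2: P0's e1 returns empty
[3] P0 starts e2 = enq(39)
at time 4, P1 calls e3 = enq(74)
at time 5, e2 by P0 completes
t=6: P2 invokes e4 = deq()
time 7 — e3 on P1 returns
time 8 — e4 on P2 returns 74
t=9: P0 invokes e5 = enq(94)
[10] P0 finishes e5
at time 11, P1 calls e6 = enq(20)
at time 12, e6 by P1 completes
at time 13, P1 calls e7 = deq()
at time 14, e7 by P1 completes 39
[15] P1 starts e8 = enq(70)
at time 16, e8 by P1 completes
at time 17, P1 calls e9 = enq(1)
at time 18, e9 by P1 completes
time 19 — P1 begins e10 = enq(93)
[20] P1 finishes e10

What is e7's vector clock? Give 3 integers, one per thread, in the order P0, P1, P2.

(2, 3, 0)

e3, invoked 4, has no incoming edges; only P1's bump applies → (0, 1, 0)
e1, invoked 1, has no incoming edges; only P0's bump applies → (1, 0, 0)
VC(e4, invoked at 6): max of VC(e3)=(0, 1, 0), then +1 on thread P2 → (0, 1, 1)
VC(e6, invoked at 11): max of VC(e3)=(0, 1, 0), then +1 on thread P1 → (0, 2, 0)
VC(e2, invoked at 3): max of VC(e1)=(1, 0, 0), then +1 on thread P0 → (2, 0, 0)
VC(e5, invoked at 9): max of VC(e2)=(2, 0, 0), then +1 on thread P0 → (3, 0, 0)
VC(e7, invoked at 13): max of VC(e2)=(2, 0, 0), VC(e6)=(0, 2, 0), then +1 on thread P1 → (2, 3, 0)
VC(e8, invoked at 15): max of VC(e7)=(2, 3, 0), then +1 on thread P1 → (2, 4, 0)
VC(e9, invoked at 17): max of VC(e8)=(2, 4, 0), then +1 on thread P1 → (2, 5, 0)
VC(e10, invoked at 19): max of VC(e9)=(2, 5, 0), then +1 on thread P1 → (2, 6, 0)
target: VC(e7) = (2, 3, 0)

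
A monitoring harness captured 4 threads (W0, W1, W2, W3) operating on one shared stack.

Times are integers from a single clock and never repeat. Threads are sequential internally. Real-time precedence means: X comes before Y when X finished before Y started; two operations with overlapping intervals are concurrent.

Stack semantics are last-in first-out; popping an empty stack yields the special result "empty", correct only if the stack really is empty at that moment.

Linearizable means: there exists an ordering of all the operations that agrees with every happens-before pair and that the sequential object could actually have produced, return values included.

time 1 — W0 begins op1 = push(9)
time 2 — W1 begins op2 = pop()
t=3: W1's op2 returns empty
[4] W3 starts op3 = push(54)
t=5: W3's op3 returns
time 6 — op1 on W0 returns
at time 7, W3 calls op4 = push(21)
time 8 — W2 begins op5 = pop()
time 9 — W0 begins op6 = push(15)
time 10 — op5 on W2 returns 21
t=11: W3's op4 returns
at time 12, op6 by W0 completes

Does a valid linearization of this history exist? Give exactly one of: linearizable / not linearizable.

a witness: op2, op1, op3, op4, op5, op6
after step 1 (op2 pop() → empty): stack <>
after step 2 (op1 push(9)): stack <9>
after step 3 (op3 push(54)): stack <9,54>
after step 4 (op4 push(21)): stack <9,54,21>
after step 5 (op5 pop() → 21): stack <9,54>
after step 6 (op6 push(15)): stack <9,54,15>

linearizable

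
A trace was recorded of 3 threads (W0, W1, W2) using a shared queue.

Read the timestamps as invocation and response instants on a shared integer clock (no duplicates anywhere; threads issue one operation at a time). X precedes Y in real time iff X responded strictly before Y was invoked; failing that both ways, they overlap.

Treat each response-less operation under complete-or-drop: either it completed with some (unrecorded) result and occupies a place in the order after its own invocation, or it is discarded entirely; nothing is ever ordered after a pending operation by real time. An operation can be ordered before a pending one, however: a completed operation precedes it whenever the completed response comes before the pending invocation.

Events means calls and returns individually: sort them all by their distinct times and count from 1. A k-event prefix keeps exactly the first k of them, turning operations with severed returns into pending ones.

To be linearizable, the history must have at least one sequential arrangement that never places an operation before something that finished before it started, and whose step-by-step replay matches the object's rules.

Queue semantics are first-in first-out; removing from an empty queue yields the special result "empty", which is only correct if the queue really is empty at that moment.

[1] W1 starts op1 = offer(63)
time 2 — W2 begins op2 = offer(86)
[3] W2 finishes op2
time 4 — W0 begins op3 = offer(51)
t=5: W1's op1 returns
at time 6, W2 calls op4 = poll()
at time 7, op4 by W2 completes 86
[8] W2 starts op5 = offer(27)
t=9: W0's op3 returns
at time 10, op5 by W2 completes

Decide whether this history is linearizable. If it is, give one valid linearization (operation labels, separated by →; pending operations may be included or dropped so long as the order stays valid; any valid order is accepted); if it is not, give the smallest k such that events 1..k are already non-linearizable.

step 1: op2 offer(86) — queue <86>
step 2: op1 offer(63) — queue <86,63>
step 3: op3 offer(51) — queue <86,63,51>
step 4: op4 poll() → 86 — queue <63,51>
step 5: op5 offer(27) — queue <63,51,27>

linearizable — witness: op2 → op1 → op3 → op4 → op5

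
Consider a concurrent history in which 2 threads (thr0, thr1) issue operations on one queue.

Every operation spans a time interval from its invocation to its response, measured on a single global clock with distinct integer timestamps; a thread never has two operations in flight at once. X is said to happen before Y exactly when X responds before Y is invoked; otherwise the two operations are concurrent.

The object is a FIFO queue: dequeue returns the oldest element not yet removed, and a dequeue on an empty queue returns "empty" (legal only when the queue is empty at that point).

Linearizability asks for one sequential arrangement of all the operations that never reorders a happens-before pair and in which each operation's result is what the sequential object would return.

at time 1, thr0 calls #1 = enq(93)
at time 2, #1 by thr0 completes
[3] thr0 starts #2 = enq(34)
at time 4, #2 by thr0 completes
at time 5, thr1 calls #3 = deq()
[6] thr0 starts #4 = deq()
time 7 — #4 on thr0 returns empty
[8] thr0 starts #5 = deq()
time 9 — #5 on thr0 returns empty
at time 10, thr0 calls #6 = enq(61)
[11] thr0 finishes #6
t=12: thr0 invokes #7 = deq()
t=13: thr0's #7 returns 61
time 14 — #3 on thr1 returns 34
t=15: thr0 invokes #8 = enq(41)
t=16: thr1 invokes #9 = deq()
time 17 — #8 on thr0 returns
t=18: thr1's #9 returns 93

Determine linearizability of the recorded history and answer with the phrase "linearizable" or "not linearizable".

not linearizable

cut after 6 events: linearizable; cut after 7 events (#4 responds, time 7): not linearizable
the completed operations (3 total) allow one real-time order; the queue replay rejects it
every completion of the 1 pending operation (#3) was checked; none linearizes
take #1, #2, #4 (pending dropped): step 3 already fails, because #4 deq() → empty cannot occur there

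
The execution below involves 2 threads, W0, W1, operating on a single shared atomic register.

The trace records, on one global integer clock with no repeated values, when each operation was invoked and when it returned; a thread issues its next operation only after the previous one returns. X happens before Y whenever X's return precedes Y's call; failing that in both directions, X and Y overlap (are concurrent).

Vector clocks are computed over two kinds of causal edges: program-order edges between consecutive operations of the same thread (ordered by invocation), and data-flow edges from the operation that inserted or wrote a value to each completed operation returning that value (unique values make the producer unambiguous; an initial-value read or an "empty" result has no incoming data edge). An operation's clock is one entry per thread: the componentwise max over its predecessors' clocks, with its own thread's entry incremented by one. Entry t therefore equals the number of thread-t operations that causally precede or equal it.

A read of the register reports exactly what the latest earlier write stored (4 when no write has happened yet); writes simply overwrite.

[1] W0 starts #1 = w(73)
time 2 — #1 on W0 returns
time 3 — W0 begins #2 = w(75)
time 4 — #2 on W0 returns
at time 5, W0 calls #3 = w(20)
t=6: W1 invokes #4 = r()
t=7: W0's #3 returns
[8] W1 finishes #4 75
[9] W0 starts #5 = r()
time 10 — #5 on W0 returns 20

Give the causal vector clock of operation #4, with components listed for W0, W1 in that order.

(2, 1)

root op #1, invoked 1: fresh clock plus W0's own tick → (1, 0)
VC(#2, invoked at 3): max of VC(#1)=(1, 0), then +1 on thread W0 → (2, 0)
VC(#4, invoked at 6): max of VC(#2)=(2, 0), then +1 on thread W1 → (2, 1)
VC(#3, invoked at 5): max of VC(#2)=(2, 0), then +1 on thread W0 → (3, 0)
VC(#5, invoked at 9): max of VC(#3)=(3, 0), then +1 on thread W0 → (4, 0)
target: VC(#4) = (2, 1)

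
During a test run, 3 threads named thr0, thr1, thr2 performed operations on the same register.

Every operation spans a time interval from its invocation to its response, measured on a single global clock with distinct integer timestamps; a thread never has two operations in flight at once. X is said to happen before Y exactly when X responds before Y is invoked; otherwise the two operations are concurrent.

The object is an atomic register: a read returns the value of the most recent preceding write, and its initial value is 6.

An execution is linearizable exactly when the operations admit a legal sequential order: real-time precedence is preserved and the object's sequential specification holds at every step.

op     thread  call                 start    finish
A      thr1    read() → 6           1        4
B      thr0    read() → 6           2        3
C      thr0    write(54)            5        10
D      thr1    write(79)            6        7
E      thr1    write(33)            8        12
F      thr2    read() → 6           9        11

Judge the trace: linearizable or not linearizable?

events 1..10 are fine; event 11 — the response of F at time 11 — makes the prefix non-linearizable
5 completed operations, 6 real-time-consistent orders — every register replay fails
every completion of the 1 pending operation (E) was checked; none linearizes
for example A, B, C, D, F (pending dropped) fails at step 5: F read() → 6 is not legal there
for example A, B, D, C, F (pending dropped) fails at step 5: F read() → 6 is not legal there

not linearizable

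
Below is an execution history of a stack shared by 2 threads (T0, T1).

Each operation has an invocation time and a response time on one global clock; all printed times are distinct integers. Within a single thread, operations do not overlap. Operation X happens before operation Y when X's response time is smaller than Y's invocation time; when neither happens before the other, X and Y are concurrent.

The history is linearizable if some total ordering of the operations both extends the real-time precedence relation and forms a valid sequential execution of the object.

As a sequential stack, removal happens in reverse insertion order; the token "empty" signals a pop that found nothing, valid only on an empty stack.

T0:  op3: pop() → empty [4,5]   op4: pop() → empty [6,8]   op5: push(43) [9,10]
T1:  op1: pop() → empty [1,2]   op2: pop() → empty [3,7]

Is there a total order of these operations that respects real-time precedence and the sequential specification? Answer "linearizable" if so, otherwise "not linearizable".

linearizable

one valid linearization: op1, op2, op3, op4, op5
after step 1 (op1 pop() → empty): stack <>
after step 2 (op2 pop() → empty): stack <>
after step 3 (op3 pop() → empty): stack <>
after step 4 (op4 pop() → empty): stack <>
after step 5 (op5 push(43)): stack <43>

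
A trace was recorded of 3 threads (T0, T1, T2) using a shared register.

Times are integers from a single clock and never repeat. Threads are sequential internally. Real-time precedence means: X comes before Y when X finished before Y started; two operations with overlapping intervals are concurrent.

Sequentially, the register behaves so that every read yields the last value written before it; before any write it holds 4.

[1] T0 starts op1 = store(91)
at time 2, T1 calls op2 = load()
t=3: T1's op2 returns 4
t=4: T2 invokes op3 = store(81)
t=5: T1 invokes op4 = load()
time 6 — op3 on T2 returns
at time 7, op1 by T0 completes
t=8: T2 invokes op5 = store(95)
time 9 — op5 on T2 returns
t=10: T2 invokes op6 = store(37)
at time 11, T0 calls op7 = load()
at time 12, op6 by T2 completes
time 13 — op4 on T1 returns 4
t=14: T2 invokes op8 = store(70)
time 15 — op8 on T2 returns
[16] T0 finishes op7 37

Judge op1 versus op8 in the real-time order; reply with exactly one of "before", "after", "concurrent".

before

op1 spans [1,7], op8 spans [14,15]
resp(op1)=7 < inv(op8)=14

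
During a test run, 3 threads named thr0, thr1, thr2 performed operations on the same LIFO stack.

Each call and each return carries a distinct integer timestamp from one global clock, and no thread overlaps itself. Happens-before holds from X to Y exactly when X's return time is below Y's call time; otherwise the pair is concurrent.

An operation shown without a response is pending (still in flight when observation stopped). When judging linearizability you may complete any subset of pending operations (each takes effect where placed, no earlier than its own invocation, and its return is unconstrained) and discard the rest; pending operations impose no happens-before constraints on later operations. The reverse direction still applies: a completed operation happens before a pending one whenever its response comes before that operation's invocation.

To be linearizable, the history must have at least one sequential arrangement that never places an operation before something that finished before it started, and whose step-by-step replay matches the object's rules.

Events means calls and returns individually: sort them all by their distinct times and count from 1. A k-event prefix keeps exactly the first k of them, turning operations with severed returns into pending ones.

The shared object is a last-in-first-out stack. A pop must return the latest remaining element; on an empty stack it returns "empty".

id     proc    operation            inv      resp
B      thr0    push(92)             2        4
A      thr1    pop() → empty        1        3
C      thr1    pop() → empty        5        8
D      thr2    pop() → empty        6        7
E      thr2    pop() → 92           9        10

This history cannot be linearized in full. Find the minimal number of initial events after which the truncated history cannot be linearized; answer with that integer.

8

events 1..7 are linearizable; a witness order is A, B, C, D:
1. A pop() → empty, leaving stack <>
2. B push(92), leaving stack <92>
3. C pop() (pending, included), leaving stack <>
4. D pop() → empty, leaving stack <>
adding event 8 (C responds at 8) leaves no legal real-time order
for example A, B, C, D fails at step 3: C pop() → empty is not legal there
for example A, B, D, C fails at step 3: D pop() → empty is not legal there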